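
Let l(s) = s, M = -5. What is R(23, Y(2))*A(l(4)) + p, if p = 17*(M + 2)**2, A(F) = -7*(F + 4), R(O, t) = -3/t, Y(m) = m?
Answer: 237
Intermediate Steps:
A(F) = -28 - 7*F (A(F) = -7*(4 + F) = -28 - 7*F)
p = 153 (p = 17*(-5 + 2)**2 = 17*(-3)**2 = 17*9 = 153)
R(23, Y(2))*A(l(4)) + p = (-3/2)*(-28 - 7*4) + 153 = (-3*1/2)*(-28 - 28) + 153 = -3/2*(-56) + 153 = 84 + 153 = 237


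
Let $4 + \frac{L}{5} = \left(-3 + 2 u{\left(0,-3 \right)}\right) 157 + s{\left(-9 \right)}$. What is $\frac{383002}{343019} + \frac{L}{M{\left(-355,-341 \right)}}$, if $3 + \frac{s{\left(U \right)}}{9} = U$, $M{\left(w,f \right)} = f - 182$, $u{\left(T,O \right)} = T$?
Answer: $\frac{1200210431}{179398937} \approx 6.6902$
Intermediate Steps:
$M{\left(w,f \right)} = -182 + f$
$s{\left(U \right)} = -27 + 9 U$
$L = -2915$ ($L = -20 + 5 \left(\left(-3 + 2 \cdot 0\right) 157 + \left(-27 + 9 \left(-9\right)\right)\right) = -20 + 5 \left(\left(-3 + 0\right) 157 - 108\right) = -20 + 5 \left(\left(-3\right) 157 - 108\right) = -20 + 5 \left(-471 - 108\right) = -20 + 5 \left(-579\right) = -20 - 2895 = -2915$)
$\frac{383002}{343019} + \frac{L}{M{\left(-355,-341 \right)}} = \frac{383002}{343019} - \frac{2915}{-182 - 341} = 383002 \cdot \frac{1}{343019} - \frac{2915}{-523} = \frac{383002}{343019} - - \frac{2915}{523} = \frac{383002}{343019} + \frac{2915}{523} = \frac{1200210431}{179398937}$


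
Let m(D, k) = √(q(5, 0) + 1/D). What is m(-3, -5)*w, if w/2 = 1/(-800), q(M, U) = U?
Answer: -I*√3/1200 ≈ -0.0014434*I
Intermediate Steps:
w = -1/400 (w = 2/(-800) = 2*(-1/800) = -1/400 ≈ -0.0025000)
m(D, k) = √(1/D) (m(D, k) = √(0 + 1/D) = √(1/D))
m(-3, -5)*w = √(1/(-3))*(-1/400) = √(-⅓)*(-1/400) = (I*√3/3)*(-1/400) = -I*√3/1200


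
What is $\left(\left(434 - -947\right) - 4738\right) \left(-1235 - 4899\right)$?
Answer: $20591838$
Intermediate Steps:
$\left(\left(434 - -947\right) - 4738\right) \left(-1235 - 4899\right) = \left(\left(434 + 947\right) - 4738\right) \left(-6134\right) = \left(1381 - 4738\right) \left(-6134\right) = \left(-3357\right) \left(-6134\right) = 20591838$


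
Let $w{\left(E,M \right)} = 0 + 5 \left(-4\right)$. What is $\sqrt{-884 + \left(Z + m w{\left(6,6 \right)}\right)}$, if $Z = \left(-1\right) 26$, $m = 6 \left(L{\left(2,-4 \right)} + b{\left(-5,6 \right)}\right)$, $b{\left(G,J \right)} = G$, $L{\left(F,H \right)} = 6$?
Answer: $i \sqrt{1030} \approx 32.094 i$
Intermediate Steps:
$w{\left(E,M \right)} = -20$ ($w{\left(E,M \right)} = 0 - 20 = -20$)
$m = 6$ ($m = 6 \left(6 - 5\right) = 6 \cdot 1 = 6$)
$Z = -26$
$\sqrt{-884 + \left(Z + m w{\left(6,6 \right)}\right)} = \sqrt{-884 + \left(-26 + 6 \left(-20\right)\right)} = \sqrt{-884 - 146} = \sqrt{-1030} = i \sqrt{1030}$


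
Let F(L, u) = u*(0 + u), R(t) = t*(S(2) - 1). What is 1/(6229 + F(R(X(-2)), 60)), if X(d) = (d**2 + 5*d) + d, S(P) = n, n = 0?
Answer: 1/9829 ≈ 0.00010174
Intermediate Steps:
S(P) = 0
X(d) = d**2 + 6*d
R(t) = -t (R(t) = t*(0 - 1) = t*(-1) = -t)
F(L, u) = u**2 (F(L, u) = u*u = u**2)
1/(6229 + F(R(X(-2)), 60)) = 1/(6229 + 60**2) = 1/(6229 + 3600) = 1/9829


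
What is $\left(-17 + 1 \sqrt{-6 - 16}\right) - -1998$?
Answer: $1981 + i \sqrt{22} \approx 1981.0 + 4.6904 i$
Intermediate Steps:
$\left(-17 + 1 \sqrt{-6 - 16}\right) - -1998 = \left(-17 + 1 \sqrt{-22}\right) + 1998 = \left(-17 + 1 i \sqrt{22}\right) + 1998 = \left(-17 + i \sqrt{22}\right) + 1998 = 1981 + i \sqrt{22}$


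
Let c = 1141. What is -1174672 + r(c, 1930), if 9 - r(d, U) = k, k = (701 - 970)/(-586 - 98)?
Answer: -803469761/684 ≈ -1.1747e+6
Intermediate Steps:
k = 269/684 (k = -269/(-684) = -269*(-1/684) = 269/684 ≈ 0.39327)
r(d, U) = 5887/684 (r(d, U) = 9 - 1*269/684 = 9 - 269/684 = 5887/684)
-1174672 + r(c, 1930) = -1174672 + 5887/684 = -803469761/684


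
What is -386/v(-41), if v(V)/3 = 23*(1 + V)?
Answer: 193/1380 ≈ 0.13986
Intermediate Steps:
v(V) = 69 + 69*V (v(V) = 3*(23*(1 + V)) = 3*(23 + 23*V) = 69 + 69*V)
-386/v(-41) = -386/(69 + 69*(-41)) = -386/(69 - 2829) = -386/(-2760) = -386*(-1/2760) = 193/1380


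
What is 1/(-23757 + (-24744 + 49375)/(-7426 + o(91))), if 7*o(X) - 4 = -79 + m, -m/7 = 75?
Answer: -52582/1249362991 ≈ -4.2087e-5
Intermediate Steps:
m = -525 (m = -7*75 = -525)
o(X) = -600/7 (o(X) = 4/7 + (-79 - 525)/7 = 4/7 + (1/7)*(-604) = 4/7 - 604/7 = -600/7)
1/(-23757 + (-24744 + 49375)/(-7426 + o(91))) = 1/(-23757 + (-24744 + 49375)/(-7426 - 600/7)) = 1/(-23757 + 24631/(-52582/7)) = 1/(-23757 + 24631*(-7/52582)) = 1/(-23757 - 172417/52582) = 1/(-1249362991/52582) = -52582/1249362991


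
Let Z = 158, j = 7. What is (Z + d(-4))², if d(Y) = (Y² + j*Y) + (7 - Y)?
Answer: 24649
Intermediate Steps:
d(Y) = 7 + Y² + 6*Y (d(Y) = (Y² + 7*Y) + (7 - Y) = 7 + Y² + 6*Y)
(Z + d(-4))² = (158 + (7 + (-4)² + 6*(-4)))² = (158 + (7 + 16 - 24))² = (158 - 1)² = 157² = 24649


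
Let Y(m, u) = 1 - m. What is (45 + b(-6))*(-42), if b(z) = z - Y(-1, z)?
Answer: -1554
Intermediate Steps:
b(z) = -2 + z (b(z) = z - (1 - 1*(-1)) = z - (1 + 1) = z - 1*2 = z - 2 = -2 + z)
(45 + b(-6))*(-42) = (45 + (-2 - 6))*(-42) = (45 - 8)*(-42) = 37*(-42) = -1554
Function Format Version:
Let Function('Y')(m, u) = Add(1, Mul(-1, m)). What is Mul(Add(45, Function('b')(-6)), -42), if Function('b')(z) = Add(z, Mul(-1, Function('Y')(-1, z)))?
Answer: -1554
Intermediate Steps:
Function('b')(z) = Add(-2, z) (Function('b')(z) = Add(z, Mul(-1, Add(1, Mul(-1, -1)))) = Add(z, Mul(-1, Add(1, 1))) = Add(z, Mul(-1, 2)) = Add(z, -2) = Add(-2, z))
Mul(Add(45, Function('b')(-6)), -42) = Mul(Add(45, Add(-2, -6)), -42) = Mul(Add(45, -8), -42) = Mul(37, -42) = -1554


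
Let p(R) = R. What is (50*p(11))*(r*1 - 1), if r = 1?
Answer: 0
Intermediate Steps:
(50*p(11))*(r*1 - 1) = (50*11)*(1*1 - 1) = 550*(1 - 1) = 550*0 = 0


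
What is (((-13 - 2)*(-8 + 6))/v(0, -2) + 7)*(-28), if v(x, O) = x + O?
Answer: 224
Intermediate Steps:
v(x, O) = O + x
(((-13 - 2)*(-8 + 6))/v(0, -2) + 7)*(-28) = (((-13 - 2)*(-8 + 6))/(-2 + 0) + 7)*(-28) = (-15*(-2)/(-2) + 7)*(-28) = (30*(-½) + 7)*(-28) = (-15 + 7)*(-28) = -8*(-28) = 224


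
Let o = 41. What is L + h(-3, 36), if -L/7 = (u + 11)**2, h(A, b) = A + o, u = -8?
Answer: -25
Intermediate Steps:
h(A, b) = 41 + A (h(A, b) = A + 41 = 41 + A)
L = -63 (L = -7*(-8 + 11)**2 = -7*3**2 = -7*9 = -63)
L + h(-3, 36) = -63 + (41 - 3) = -63 + 38 = -25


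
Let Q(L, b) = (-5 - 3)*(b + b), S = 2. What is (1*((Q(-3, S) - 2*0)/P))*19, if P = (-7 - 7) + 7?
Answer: 608/7 ≈ 86.857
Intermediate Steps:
Q(L, b) = -16*b
P = -7 (P = -14 + 7 = -7)
(1*((Q(-3, S) - 2*0)/P))*19 = (1*((-16*2 - 2*0)/(-7)))*19 = (1*((-32 + 0)*(-1/7)))*19 = (1*(-32*(-1/7)))*19 = (1*(32/7))*19 = (32/7)*19 = 608/7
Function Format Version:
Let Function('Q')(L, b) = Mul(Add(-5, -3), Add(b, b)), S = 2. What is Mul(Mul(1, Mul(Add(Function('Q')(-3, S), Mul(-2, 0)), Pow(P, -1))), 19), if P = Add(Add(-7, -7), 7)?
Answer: Rational(608, 7) ≈ 86.857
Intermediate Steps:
Function('Q')(L, b) = Mul(-16, b) (Function('Q')(L, b) = Mul(-8, Mul(2, b)) = Mul(-16, b))
P = -7 (P = Add(-14, 7) = -7)
Mul(Mul(1, Mul(Add(Function('Q')(-3, S), Mul(-2, 0)), Pow(P, -1))), 19) = Mul(Mul(1, Mul(Add(Mul(-16, 2), Mul(-2, 0)), Pow(-7, -1))), 19) = Mul(Mul(1, Mul(Add(-32, 0), Rational(-1, 7))), 19) = Mul(Mul(1, Mul(-32, Rational(-1, 7))), 19) = Mul(Mul(1, Rational(32, 7)), 19) = Mul(Rational(32, 7), 19) = Rational(608, 7)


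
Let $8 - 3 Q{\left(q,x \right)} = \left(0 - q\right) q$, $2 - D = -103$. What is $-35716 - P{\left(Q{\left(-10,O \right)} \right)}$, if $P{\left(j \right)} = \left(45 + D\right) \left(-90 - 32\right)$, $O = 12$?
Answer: $-17416$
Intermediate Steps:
$D = 105$ ($D = 2 - -103 = 2 + 103 = 105$)
$Q{\left(q,x \right)} = \frac{8}{3} + \frac{q^{2}}{3}$ ($Q{\left(q,x \right)} = \frac{8}{3} - \frac{\left(0 - q\right) q}{3} = \frac{8}{3} - \frac{- q q}{3} = \frac{8}{3} - \frac{\left(-1\right) q^{2}}{3} = \frac{8}{3} + \frac{q^{2}}{3}$)
$P{\left(j \right)} = -18300$ ($P{\left(j \right)} = \left(45 + 105\right) \left(-90 - 32\right) = 150 \left(-122\right) = -18300$)
$-35716 - P{\left(Q{\left(-10,O \right)} \right)} = -35716 - -18300 = -35716 + 18300 = -17416$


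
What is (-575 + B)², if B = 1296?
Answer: 519841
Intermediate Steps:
(-575 + B)² = (-575 + 1296)² = 721² = 519841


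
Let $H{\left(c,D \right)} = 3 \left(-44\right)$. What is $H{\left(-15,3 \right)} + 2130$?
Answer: $1998$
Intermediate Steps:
$H{\left(c,D \right)} = -132$
$H{\left(-15,3 \right)} + 2130 = -132 + 2130 = 1998$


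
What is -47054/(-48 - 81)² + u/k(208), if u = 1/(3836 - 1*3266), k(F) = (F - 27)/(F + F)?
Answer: -807939754/286141995 ≈ -2.8236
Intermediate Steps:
k(F) = (-27 + F)/(2*F) (k(F) = (-27 + F)/((2*F)) = (-27 + F)*(1/(2*F)) = (-27 + F)/(2*F))
u = 1/570 (u = 1/(3836 - 3266) = 1/570 ≈ 0.0017544)
-47054/(-48 - 81)² + u/k(208) = -47054/(-48 - 81)² + 1/(570*(((½)*(-27 + 208)/208))) = -47054/((-129)²) + 1/(570*(((½)*(1/208)*181))) = -47054/16641 + 1/(570*(181/416)) = -47054*1/16641 + (1/570)*(416/181) = -47054/16641 + 208/51585 = -807939754/286141995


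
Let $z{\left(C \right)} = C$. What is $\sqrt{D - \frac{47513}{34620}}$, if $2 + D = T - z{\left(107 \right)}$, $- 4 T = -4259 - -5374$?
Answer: $\frac{i \sqrt{116595122790}}{17310} \approx 19.726 i$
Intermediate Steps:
$T = - \frac{1115}{4}$ ($T = - \frac{-4259 - -5374}{4} = - \frac{-4259 + 5374}{4} = \left(- \frac{1}{4}\right) 1115 = - \frac{1115}{4} \approx -278.75$)
$D = - \frac{1551}{4}$ ($D = -2 - \frac{1543}{4} = - \frac{1551}{4} \approx -387.75$)
$\sqrt{D - \frac{47513}{34620}} = \sqrt{- \frac{1551}{4} - \frac{47513}{34620}} = \sqrt{- \frac{6735709}{17310}} = \frac{i \sqrt{116595122790}}{17310}$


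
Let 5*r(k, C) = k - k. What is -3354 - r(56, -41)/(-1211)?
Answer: -3354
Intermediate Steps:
r(k, C) = 0 (r(k, C) = (k - k)/5 = (⅕)*0 = 0)
-3354 - r(56, -41)/(-1211) = -3354 - 0/(-1211) = -3354 - 0*(-1)/1211 = -3354 - 1*0 = -3354 + 0 = -3354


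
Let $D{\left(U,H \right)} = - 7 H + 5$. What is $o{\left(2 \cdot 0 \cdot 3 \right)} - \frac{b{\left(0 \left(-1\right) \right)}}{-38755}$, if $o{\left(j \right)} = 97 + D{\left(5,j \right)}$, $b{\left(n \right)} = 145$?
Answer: $\frac{790631}{7751} \approx 102.0$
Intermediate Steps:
$D{\left(U,H \right)} = 5 - 7 H$
$o{\left(j \right)} = 102 - 7 j$ ($o{\left(j \right)} = 97 - \left(-5 + 7 j\right) = 102 - 7 j$)
$o{\left(2 \cdot 0 \cdot 3 \right)} - \frac{b{\left(0 \left(-1\right) \right)}}{-38755} = \left(102 - 7 \cdot 2 \cdot 0 \cdot 3\right) - \frac{145}{-38755} = \left(102 - 7 \cdot 0 \cdot 3\right) - 145 \left(- \frac{1}{38755}\right) = \left(102 - 0\right) - - \frac{29}{7751} = \left(102 + 0\right) + \frac{29}{7751} = 102 + \frac{29}{7751} = \frac{790631}{7751}$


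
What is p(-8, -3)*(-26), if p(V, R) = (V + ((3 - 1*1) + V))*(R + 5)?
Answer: 728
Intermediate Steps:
p(V, R) = (2 + 2*V)*(5 + R) (p(V, R) = (V + ((3 - 1) + V))*(5 + R) = (V + (2 + V))*(5 + R) = (2 + 2*V)*(5 + R))
p(-8, -3)*(-26) = (10 + 2*(-3) + 10*(-8) + 2*(-3)*(-8))*(-26) = (10 - 6 - 80 + 48)*(-26) = -28*(-26) = 728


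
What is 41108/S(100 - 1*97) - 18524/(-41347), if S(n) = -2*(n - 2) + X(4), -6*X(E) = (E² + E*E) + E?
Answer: -424886071/82694 ≈ -5138.1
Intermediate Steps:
X(E) = -E²/3 - E/6 (X(E) = -((E² + E*E) + E)/6 = -((E² + E²) + E)/6 = -(2*E² + E)/6 = -(E + 2*E²)/6 = -E²/3 - E/6)
S(n) = -2 - 2*n (S(n) = -2*(n - 2) - ⅙*4*(1 + 2*4) = -2*(-2 + n) - ⅙*4*(1 + 8) = (4 - 2*n) - ⅙*4*9 = (4 - 2*n) - 6 = -2 - 2*n)
41108/S(100 - 1*97) - 18524/(-41347) = 41108/(-2 - 2*(100 - 1*97)) - 18524/(-41347) = 41108/(-2 - 2*(100 - 97)) - 18524*(-1/41347) = 41108/(-2 - 2*3) + 18524/41347 = 41108/(-2 - 6) + 18524/41347 = 41108/(-8) + 18524/41347 = 41108*(-⅛) + 18524/41347 = -10277/2 + 18524/41347 = -424886071/82694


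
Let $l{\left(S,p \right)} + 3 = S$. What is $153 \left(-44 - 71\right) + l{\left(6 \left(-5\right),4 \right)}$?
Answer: $-17628$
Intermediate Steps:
$l{\left(S,p \right)} = -3 + S$
$153 \left(-44 - 71\right) + l{\left(6 \left(-5\right),4 \right)} = 153 \left(-44 - 71\right) + \left(-3 + 6 \left(-5\right)\right) = 153 \left(-115\right) - 33 = -17595 - 33 = -17628$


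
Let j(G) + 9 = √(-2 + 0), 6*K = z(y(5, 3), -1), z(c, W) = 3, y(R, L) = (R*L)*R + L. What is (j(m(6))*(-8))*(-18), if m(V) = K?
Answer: -1296 + 144*I*√2 ≈ -1296.0 + 203.65*I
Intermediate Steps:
y(R, L) = L + L*R² (y(R, L) = (L*R)*R + L = L*R² + L = L + L*R²)
K = ½ (K = (⅙)*3 = ½ ≈ 0.50000)
m(V) = ½
j(G) = -9 + I*√2 (j(G) = -9 + √(-2 + 0) = -9 + √(-2) = -9 + I*√2)
(j(m(6))*(-8))*(-18) = ((-9 + I*√2)*(-8))*(-18) = (72 - 8*I*√2)*(-18) = -1296 + 144*I*√2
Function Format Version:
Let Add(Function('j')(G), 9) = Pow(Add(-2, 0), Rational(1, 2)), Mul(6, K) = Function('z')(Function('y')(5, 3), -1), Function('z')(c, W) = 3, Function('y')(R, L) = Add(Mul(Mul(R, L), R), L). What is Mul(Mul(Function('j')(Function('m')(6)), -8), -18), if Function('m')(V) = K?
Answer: Add(-1296, Mul(144, I, Pow(2, Rational(1, 2)))) ≈ Add(-1296.0, Mul(203.65, I))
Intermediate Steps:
Function('y')(R, L) = Add(L, Mul(L, Pow(R, 2))) (Function('y')(R, L) = Add(Mul(Mul(L, R), R), L) = Add(Mul(L, Pow(R, 2)), L) = Add(L, Mul(L, Pow(R, 2))))
K = Rational(1, 2) (K = Mul(Rational(1, 6), 3) = Rational(1, 2) ≈ 0.50000)
Function('m')(V) = Rational(1, 2)
Function('j')(G) = Add(-9, Mul(I, Pow(2, Rational(1, 2)))) (Function('j')(G) = Add(-9, Pow(Add(-2, 0), Rational(1, 2))) = Add(-9, Pow(-2, Rational(1, 2))) = Add(-9, Mul(I, Pow(2, Rational(1, 2)))))
Mul(Mul(Function('j')(Function('m')(6)), -8), -18) = Mul(Mul(Add(-9, Mul(I, Pow(2, Rational(1, 2)))), -8), -18) = Mul(Add(72, Mul(-8, I, Pow(2, Rational(1, 2)))), -18) = Add(-1296, Mul(144, I, Pow(2, Rational(1, 2))))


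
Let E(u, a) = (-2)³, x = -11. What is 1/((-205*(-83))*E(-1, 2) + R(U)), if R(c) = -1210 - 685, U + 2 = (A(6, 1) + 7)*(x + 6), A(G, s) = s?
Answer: -1/138015 ≈ -7.2456e-6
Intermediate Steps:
E(u, a) = -8
U = -42 (U = -2 + (1 + 7)*(-11 + 6) = -2 + 8*(-5) = -2 - 40 = -42)
R(c) = -1895
1/((-205*(-83))*E(-1, 2) + R(U)) = 1/(-205*(-83)*(-8) - 1895) = 1/(17015*(-8) - 1895) = 1/(-136120 - 1895) = 1/(-138015) = -1/138015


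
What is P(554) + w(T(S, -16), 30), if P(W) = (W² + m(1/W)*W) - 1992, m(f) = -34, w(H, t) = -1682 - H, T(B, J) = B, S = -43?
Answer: 284449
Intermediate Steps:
P(W) = -1992 + W² - 34*W (P(W) = (W² - 34*W) - 1992 = -1992 + W² - 34*W)
P(554) + w(T(S, -16), 30) = (-1992 + 554² - 34*554) + (-1682 - 1*(-43)) = (-1992 + 306916 - 18836) + (-1682 + 43) = 286088 - 1639 = 284449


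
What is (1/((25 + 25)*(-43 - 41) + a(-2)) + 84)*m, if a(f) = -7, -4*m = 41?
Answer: -14488867/16828 ≈ -861.00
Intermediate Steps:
m = -41/4 (m = -¼*41 = -41/4 ≈ -10.250)
(1/((25 + 25)*(-43 - 41) + a(-2)) + 84)*m = (1/((25 + 25)*(-43 - 41) - 7) + 84)*(-41/4) = (1/(50*(-84) - 7) + 84)*(-41/4) = (1/(-4200 - 7) + 84)*(-41/4) = (1/(-4207) + 84)*(-41/4) = (-1/4207 + 84)*(-41/4) = (353387/4207)*(-41/4) = -14488867/16828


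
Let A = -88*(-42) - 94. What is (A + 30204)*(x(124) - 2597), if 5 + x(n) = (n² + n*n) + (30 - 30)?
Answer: 951638900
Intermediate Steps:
x(n) = -5 + 2*n² (x(n) = -5 + ((n² + n*n) + (30 - 30)) = -5 + ((n² + n²) + 0) = -5 + (2*n² + 0) = -5 + 2*n²)
A = 3602 (A = 3696 - 94 = 3602)
(A + 30204)*(x(124) - 2597) = (3602 + 30204)*((-5 + 2*124²) - 2597) = 33806*((-5 + 2*15376) - 2597) = 33806*((-5 + 30752) - 2597) = 33806*(30747 - 2597) = 33806*28150 = 951638900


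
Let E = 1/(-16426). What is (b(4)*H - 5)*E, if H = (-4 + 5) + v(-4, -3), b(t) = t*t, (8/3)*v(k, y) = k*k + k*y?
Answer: -179/16426 ≈ -0.010897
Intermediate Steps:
v(k, y) = 3*k²/8 + 3*k*y/8 (v(k, y) = 3*(k*k + k*y)/8 = 3*(k² + k*y)/8 = 3*k²/8 + 3*k*y/8)
b(t) = t²
H = 23/2 (H = (-4 + 5) + (3/8)*(-4)*(-4 - 3) = 1 + (3/8)*(-4)*(-7) = 1 + 21/2 = 23/2 ≈ 11.500)
E = -1/16426 ≈ -6.0879e-5
(b(4)*H - 5)*E = (4²*(23/2) - 5)*(-1/16426) = (16*(23/2) - 5)*(-1/16426) = (184 - 5)*(-1/16426) = 179*(-1/16426) = -179/16426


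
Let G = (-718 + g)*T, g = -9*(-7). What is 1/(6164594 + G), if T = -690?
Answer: 1/6616544 ≈ 1.5114e-7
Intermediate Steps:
g = 63
G = 451950 (G = (-718 + 63)*(-690) = -655*(-690) = 451950)
1/(6164594 + G) = 1/(6164594 + 451950) = 1/6616544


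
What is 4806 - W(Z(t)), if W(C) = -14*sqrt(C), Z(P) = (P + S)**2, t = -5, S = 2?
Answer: 4848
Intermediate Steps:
Z(P) = (2 + P)**2 (Z(P) = (P + 2)**2 = (2 + P)**2)
4806 - W(Z(t)) = 4806 - (-14)*sqrt((2 - 5)**2) = 4806 - (-14)*sqrt((-3)**2) = 4806 - (-14)*sqrt(9) = 4806 - (-14)*3 = 4806 - 1*(-42) = 4806 + 42 = 4848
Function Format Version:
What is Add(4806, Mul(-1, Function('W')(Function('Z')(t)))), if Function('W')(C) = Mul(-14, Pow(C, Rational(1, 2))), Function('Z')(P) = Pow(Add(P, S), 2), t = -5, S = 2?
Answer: 4848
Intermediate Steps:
Function('Z')(P) = Pow(Add(2, P), 2) (Function('Z')(P) = Pow(Add(P, 2), 2) = Pow(Add(2, P), 2))
Add(4806, Mul(-1, Function('W')(Function('Z')(t)))) = Add(4806, Mul(-1, Mul(-14, Pow(Pow(Add(2, -5), 2), Rational(1, 2))))) = Add(4806, Mul(-1, Mul(-14, Pow(Pow(-3, 2), Rational(1, 2))))) = Add(4806, Mul(-1, Mul(-14, Pow(9, Rational(1, 2))))) = Add(4806, Mul(-1, Mul(-14, 3))) = Add(4806, Mul(-1, -42)) = Add(4806, 42) = 4848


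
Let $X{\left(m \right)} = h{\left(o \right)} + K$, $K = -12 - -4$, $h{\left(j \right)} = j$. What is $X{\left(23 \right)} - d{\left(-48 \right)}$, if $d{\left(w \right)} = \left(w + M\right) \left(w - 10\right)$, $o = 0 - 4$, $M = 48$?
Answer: $-12$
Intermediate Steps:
$o = -4$
$K = -8$ ($K = -12 + 4 = -8$)
$X{\left(m \right)} = -12$ ($X{\left(m \right)} = -4 - 8 = -12$)
$d{\left(w \right)} = \left(-10 + w\right) \left(48 + w\right)$ ($d{\left(w \right)} = \left(w + 48\right) \left(w - 10\right) = \left(48 + w\right) \left(-10 + w\right) = \left(-10 + w\right) \left(48 + w\right)$)
$X{\left(23 \right)} - d{\left(-48 \right)} = -12 - \left(-480 + \left(-48\right)^{2} + 38 \left(-48\right)\right) = -12 - \left(-480 + 2304 - 1824\right) = -12 - 0 = -12 + 0 = -12$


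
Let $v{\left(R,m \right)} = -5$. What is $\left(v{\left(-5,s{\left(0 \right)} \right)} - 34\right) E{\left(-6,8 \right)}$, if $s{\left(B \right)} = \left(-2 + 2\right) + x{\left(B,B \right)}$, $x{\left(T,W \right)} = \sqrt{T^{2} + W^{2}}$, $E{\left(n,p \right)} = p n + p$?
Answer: $1560$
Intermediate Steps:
$E{\left(n,p \right)} = p + n p$ ($E{\left(n,p \right)} = n p + p = p + n p$)
$s{\left(B \right)} = \sqrt{2} \sqrt{B^{2}}$ ($s{\left(B \right)} = \left(-2 + 2\right) + \sqrt{B^{2} + B^{2}} = 0 + \sqrt{2 B^{2}} = 0 + \sqrt{2} \sqrt{B^{2}} = \sqrt{2} \sqrt{B^{2}}$)
$\left(v{\left(-5,s{\left(0 \right)} \right)} - 34\right) E{\left(-6,8 \right)} = \left(-5 - 34\right) 8 \left(1 - 6\right) = - 39 \cdot 8 \left(-5\right) = \left(-39\right) \left(-40\right) = 1560$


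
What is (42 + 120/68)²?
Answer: 553536/289 ≈ 1915.3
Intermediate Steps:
(42 + 120/68)² = (42 + 120*(1/68))² = (42 + 30/17)² = (744/17)² = 553536/289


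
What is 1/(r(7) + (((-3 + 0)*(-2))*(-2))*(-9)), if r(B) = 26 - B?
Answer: 1/127 ≈ 0.0078740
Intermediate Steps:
1/(r(7) + (((-3 + 0)*(-2))*(-2))*(-9)) = 1/((26 - 1*7) + (((-3 + 0)*(-2))*(-2))*(-9)) = 1/((26 - 7) + (-3*(-2)*(-2))*(-9)) = 1/(19 + (6*(-2))*(-9)) = 1/(19 - 12*(-9)) = 1/(19 + 108) = 1/127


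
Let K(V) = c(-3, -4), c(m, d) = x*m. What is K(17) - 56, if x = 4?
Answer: -68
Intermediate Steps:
c(m, d) = 4*m
K(V) = -12 (K(V) = 4*(-3) = -12)
K(17) - 56 = -12 - 56 = -68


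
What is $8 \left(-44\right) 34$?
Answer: $-11968$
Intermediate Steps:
$8 \left(-44\right) 34 = \left(-352\right) 34 = -11968$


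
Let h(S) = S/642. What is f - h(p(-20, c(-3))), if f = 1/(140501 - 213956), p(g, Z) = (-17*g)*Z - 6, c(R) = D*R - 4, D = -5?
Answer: -45713602/7859685 ≈ -5.8162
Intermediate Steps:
c(R) = -4 - 5*R (c(R) = -5*R - 4 = -4 - 5*R)
p(g, Z) = -6 - 17*Z*g (p(g, Z) = -17*Z*g - 6 = -6 - 17*Z*g)
h(S) = S/642 (h(S) = S*(1/642) = S/642)
f = -1/73455 (f = 1/(-73455) = -1/73455 ≈ -1.3614e-5)
f - h(p(-20, c(-3))) = -1/73455 - (-6 - 17*(-4 - 5*(-3))*(-20))/642 = -1/73455 - (-6 - 17*(-4 + 15)*(-20))/642 = -1/73455 - (-6 - 17*11*(-20))/642 = -1/73455 - (-6 + 3740)/642 = -1/73455 - 3734/642 = -1/73455 - 1*1867/321 = -1/73455 - 1867/321 = -45713602/7859685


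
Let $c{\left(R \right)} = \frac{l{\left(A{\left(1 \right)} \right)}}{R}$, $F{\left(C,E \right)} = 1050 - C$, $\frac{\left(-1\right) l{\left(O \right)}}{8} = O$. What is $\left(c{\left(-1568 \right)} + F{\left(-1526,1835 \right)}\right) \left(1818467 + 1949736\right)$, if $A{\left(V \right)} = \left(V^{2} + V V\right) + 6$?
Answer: $\frac{475645191878}{49} \approx 9.707 \cdot 10^{9}$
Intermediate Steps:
$A{\left(V \right)} = 6 + 2 V^{2}$ ($A{\left(V \right)} = \left(V^{2} + V^{2}\right) + 6 = 2 V^{2} + 6 = 6 + 2 V^{2}$)
$l{\left(O \right)} = - 8 O$
$c{\left(R \right)} = - \frac{64}{R}$ ($c{\left(R \right)} = \frac{\left(-8\right) \left(6 + 2 \cdot 1^{2}\right)}{R} = \frac{\left(-8\right) \left(6 + 2 \cdot 1\right)}{R} = \frac{\left(-8\right) \left(6 + 2\right)}{R} = \frac{\left(-8\right) 8}{R} = - \frac{64}{R}$)
$\left(c{\left(-1568 \right)} + F{\left(-1526,1835 \right)}\right) \left(1818467 + 1949736\right) = \left(- \frac{64}{-1568} + \left(1050 - -1526\right)\right) \left(1818467 + 1949736\right) = \left(\left(-64\right) \left(- \frac{1}{1568}\right) + \left(1050 + 1526\right)\right) 3768203 = \left(\frac{2}{49} + 2576\right) 3768203 = \frac{126226}{49} \cdot 3768203 = \frac{475645191878}{49}$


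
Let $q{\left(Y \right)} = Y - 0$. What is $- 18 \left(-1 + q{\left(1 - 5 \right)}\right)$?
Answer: $90$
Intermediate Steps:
$q{\left(Y \right)} = Y$ ($q{\left(Y \right)} = Y + 0 = Y$)
$- 18 \left(-1 + q{\left(1 - 5 \right)}\right) = - 18 \left(-1 + \left(1 - 5\right)\right) = - 18 \left(-1 - 4\right) = \left(-18\right) \left(-5\right) = 90$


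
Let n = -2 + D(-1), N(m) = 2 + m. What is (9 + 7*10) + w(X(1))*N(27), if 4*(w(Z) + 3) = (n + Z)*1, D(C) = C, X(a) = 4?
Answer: -¾ ≈ -0.75000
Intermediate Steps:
n = -3 (n = -2 - 1 = -3)
w(Z) = -15/4 + Z/4 (w(Z) = -3 + ((-3 + Z)*1)/4 = -3 + (-3 + Z)/4 = -3 + (-¾ + Z/4) = -15/4 + Z/4)
(9 + 7*10) + w(X(1))*N(27) = (9 + 7*10) + (-15/4 + (¼)*4)*(2 + 27) = (9 + 70) + (-15/4 + 1)*29 = 79 - 11/4*29 = 79 - 319/4 = -¾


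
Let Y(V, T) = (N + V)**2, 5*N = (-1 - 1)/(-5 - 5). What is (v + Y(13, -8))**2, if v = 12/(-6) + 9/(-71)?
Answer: 55520694390841/1969140625 ≈ 28195.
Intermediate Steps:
N = 1/25 (N = ((-1 - 1)/(-5 - 5))/5 = (-2/(-10))/5 = (-2*(-1/10))/5 = (1/5)*(1/5) = 1/25 ≈ 0.040000)
v = -151/71 (v = 12*(-1/6) + 9*(-1/71) = -2 - 9/71 = -151/71 ≈ -2.1268)
Y(V, T) = (1/25 + V)**2
(v + Y(13, -8))**2 = (-151/71 + (1 + 25*13)**2/625)**2 = (-151/71 + (1 + 325)**2/625)**2 = (-151/71 + (1/625)*326**2)**2 = (-151/71 + (1/625)*106276)**2 = (-151/71 + 106276/625)**2 = (7451221/44375)**2 = 55520694390841/1969140625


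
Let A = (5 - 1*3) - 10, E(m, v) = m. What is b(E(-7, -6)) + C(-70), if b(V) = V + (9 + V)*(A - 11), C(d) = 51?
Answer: 6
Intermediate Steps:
A = -8 (A = (5 - 3) - 10 = 2 - 10 = -8)
b(V) = -171 - 18*V (b(V) = V + (9 + V)*(-8 - 11) = V + (9 + V)*(-19) = V + (-171 - 19*V) = -171 - 18*V)
b(E(-7, -6)) + C(-70) = (-171 - 18*(-7)) + 51 = (-171 + 126) + 51 = -45 + 51 = 6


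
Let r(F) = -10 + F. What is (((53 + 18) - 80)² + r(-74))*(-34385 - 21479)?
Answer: 167592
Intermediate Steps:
(((53 + 18) - 80)² + r(-74))*(-34385 - 21479) = (((53 + 18) - 80)² + (-10 - 74))*(-34385 - 21479) = ((71 - 80)² - 84)*(-55864) = ((-9)² - 84)*(-55864) = (81 - 84)*(-55864) = -3*(-55864) = 167592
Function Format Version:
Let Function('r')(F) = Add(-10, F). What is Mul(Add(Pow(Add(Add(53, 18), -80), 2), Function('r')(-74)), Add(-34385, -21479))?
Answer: 167592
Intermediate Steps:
Mul(Add(Pow(Add(Add(53, 18), -80), 2), Function('r')(-74)), Add(-34385, -21479)) = Mul(Add(Pow(Add(Add(53, 18), -80), 2), Add(-10, -74)), Add(-34385, -21479)) = Mul(Add(Pow(Add(71, -80), 2), -84), -55864) = Mul(Add(Pow(-9, 2), -84), -55864) = Mul(Add(81, -84), -55864) = Mul(-3, -55864) = 167592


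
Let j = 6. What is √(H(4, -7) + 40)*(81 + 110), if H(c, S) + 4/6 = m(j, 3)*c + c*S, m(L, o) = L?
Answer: 191*√318/3 ≈ 1135.3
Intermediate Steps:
H(c, S) = -⅔ + 6*c + S*c (H(c, S) = -⅔ + (6*c + c*S) = -⅔ + (6*c + S*c) = -⅔ + 6*c + S*c)
√(H(4, -7) + 40)*(81 + 110) = √((-⅔ + 6*4 - 7*4) + 40)*(81 + 110) = √((-⅔ + 24 - 28) + 40)*191 = √(-14/3 + 40)*191 = √(106/3)*191 = (√318/3)*191 = 191*√318/3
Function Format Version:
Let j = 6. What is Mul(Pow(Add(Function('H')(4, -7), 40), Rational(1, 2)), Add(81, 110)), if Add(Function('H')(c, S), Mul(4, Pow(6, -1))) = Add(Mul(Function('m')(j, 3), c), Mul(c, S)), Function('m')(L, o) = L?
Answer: Mul(Rational(191, 3), Pow(318, Rational(1, 2))) ≈ 1135.3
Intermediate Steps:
Function('H')(c, S) = Add(Rational(-2, 3), Mul(6, c), Mul(S, c)) (Function('H')(c, S) = Add(Rational(-2, 3), Add(Mul(6, c), Mul(c, S))) = Add(Rational(-2, 3), Add(Mul(6, c), Mul(S, c))) = Add(Rational(-2, 3), Mul(6, c), Mul(S, c)))
Mul(Pow(Add(Function('H')(4, -7), 40), Rational(1, 2)), Add(81, 110)) = Mul(Pow(Add(Add(Rational(-2, 3), Mul(6, 4), Mul(-7, 4)), 40), Rational(1, 2)), Add(81, 110)) = Mul(Pow(Add(Add(Rational(-2, 3), 24, -28), 40), Rational(1, 2)), 191) = Mul(Pow(Add(Rational(-14, 3), 40), Rational(1, 2)), 191) = Mul(Pow(Rational(106, 3), Rational(1, 2)), 191) = Mul(Mul(Rational(1, 3), Pow(318, Rational(1, 2))), 191) = Mul(Rational(191, 3), Pow(318, Rational(1, 2)))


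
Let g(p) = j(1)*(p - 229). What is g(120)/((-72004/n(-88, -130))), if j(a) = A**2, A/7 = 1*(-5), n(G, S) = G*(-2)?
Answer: 5875100/18001 ≈ 326.38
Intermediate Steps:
n(G, S) = -2*G
A = -35 (A = 7*(1*(-5)) = 7*(-5) = -35)
j(a) = 1225 (j(a) = (-35)**2 = 1225)
g(p) = -280525 + 1225*p (g(p) = 1225*(p - 229) = 1225*(-229 + p) = -280525 + 1225*p)
g(120)/((-72004/n(-88, -130))) = (-280525 + 1225*120)/((-72004/((-2*(-88))))) = (-280525 + 147000)/((-72004/176)) = -133525/((-72004*1/176)) = -133525/(-18001/44) = -133525*(-44/18001) = 5875100/18001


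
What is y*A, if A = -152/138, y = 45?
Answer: -1140/23 ≈ -49.565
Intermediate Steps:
A = -76/69 (A = -152*1/138 = -76/69 ≈ -1.1014)
y*A = 45*(-76/69) = -1140/23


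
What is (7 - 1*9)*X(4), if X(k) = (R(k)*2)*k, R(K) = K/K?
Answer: -16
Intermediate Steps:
R(K) = 1
X(k) = 2*k (X(k) = (1*2)*k = 2*k)
(7 - 1*9)*X(4) = (7 - 1*9)*(2*4) = (7 - 9)*8 = -2*8 = -16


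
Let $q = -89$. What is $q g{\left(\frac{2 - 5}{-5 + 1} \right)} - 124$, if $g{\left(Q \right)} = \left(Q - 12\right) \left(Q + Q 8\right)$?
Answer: $\frac{106151}{16} \approx 6634.4$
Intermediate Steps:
$g{\left(Q \right)} = 9 Q \left(-12 + Q\right)$ ($g{\left(Q \right)} = \left(-12 + Q\right) \left(Q + 8 Q\right) = \left(-12 + Q\right) 9 Q = 9 Q \left(-12 + Q\right)$)
$q g{\left(\frac{2 - 5}{-5 + 1} \right)} - 124 = - 89 \cdot 9 \frac{2 - 5}{-5 + 1} \left(-12 + \frac{2 - 5}{-5 + 1}\right) - 124 = - 89 \cdot 9 \left(- \frac{3}{-4}\right) \left(-12 - \frac{3}{-4}\right) - 124 = - 89 \cdot 9 \left(\left(-3\right) \left(- \frac{1}{4}\right)\right) \left(-12 - - \frac{3}{4}\right) - 124 = - 89 \cdot 9 \cdot \frac{3}{4} \left(-12 + \frac{3}{4}\right) - 124 = - 89 \cdot 9 \cdot \frac{3}{4} \left(- \frac{45}{4}\right) - 124 = \left(-89\right) \left(- \frac{1215}{16}\right) - 124 = \frac{108135}{16} - 124 = \frac{106151}{16}$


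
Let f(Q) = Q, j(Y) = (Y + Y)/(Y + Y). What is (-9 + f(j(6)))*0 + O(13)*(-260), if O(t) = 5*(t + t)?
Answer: -33800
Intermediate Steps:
j(Y) = 1 (j(Y) = (2*Y)/((2*Y)) = (2*Y)*(1/(2*Y)) = 1)
O(t) = 10*t (O(t) = 5*(2*t) = 10*t)
(-9 + f(j(6)))*0 + O(13)*(-260) = (-9 + 1)*0 + (10*13)*(-260) = -8*0 + 130*(-260) = 0 - 33800 = -33800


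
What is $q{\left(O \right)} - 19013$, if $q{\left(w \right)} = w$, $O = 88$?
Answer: $-18925$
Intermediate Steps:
$q{\left(O \right)} - 19013 = 88 - 19013 = -18925$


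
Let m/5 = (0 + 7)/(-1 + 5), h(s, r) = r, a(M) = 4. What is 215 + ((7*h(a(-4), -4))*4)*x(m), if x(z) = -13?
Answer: 1671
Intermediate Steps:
m = 35/4 (m = 5*((0 + 7)/(-1 + 5)) = 5*(7/4) = 35/4 ≈ 8.7500)
215 + ((7*h(a(-4), -4))*4)*x(m) = 215 + ((7*(-4))*4)*(-13) = 215 - 28*4*(-13) = 215 - 112*(-13) = 215 + 1456 = 1671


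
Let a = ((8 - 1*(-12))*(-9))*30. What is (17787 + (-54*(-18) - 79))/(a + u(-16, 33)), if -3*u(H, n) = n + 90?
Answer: -18680/5441 ≈ -3.4332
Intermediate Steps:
u(H, n) = -30 - n/3 (u(H, n) = -(n + 90)/3 = -(90 + n)/3 = -30 - n/3)
a = -5400 (a = ((8 + 12)*(-9))*30 = (20*(-9))*30 = -180*30 = -5400)
(17787 + (-54*(-18) - 79))/(a + u(-16, 33)) = (17787 + (-54*(-18) - 79))/(-5400 + (-30 - ⅓*33)) = (17787 + (972 - 79))/(-5400 + (-30 - 11)) = (17787 + 893)/(-5400 - 41) = 18680/(-5441) = 18680*(-1/5441) = -18680/5441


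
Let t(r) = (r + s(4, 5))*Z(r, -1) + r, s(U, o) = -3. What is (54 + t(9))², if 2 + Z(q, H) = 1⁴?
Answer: 3249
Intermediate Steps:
Z(q, H) = -1 (Z(q, H) = -2 + 1⁴ = -2 + 1 = -1)
t(r) = 3 (t(r) = (r - 3)*(-1) + r = (-3 + r)*(-1) + r = (3 - r) + r = 3)
(54 + t(9))² = (54 + 3)² = 57² = 3249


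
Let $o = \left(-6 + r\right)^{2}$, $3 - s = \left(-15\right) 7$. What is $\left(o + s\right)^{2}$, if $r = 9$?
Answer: $13689$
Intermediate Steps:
$s = 108$ ($s = 3 - \left(-15\right) 7 = 3 - -105 = 3 + 105 = 108$)
$o = 9$ ($o = \left(-6 + 9\right)^{2} = 3^{2} = 9$)
$\left(o + s\right)^{2} = \left(9 + 108\right)^{2} = 117^{2} = 13689$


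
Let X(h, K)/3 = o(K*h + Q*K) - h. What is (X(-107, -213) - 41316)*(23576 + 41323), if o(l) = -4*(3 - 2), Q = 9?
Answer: -2661313293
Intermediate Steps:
o(l) = -4 (o(l) = -4*1 = -4)
X(h, K) = -12 - 3*h (X(h, K) = 3*(-4 - h) = -12 - 3*h)
(X(-107, -213) - 41316)*(23576 + 41323) = ((-12 - 3*(-107)) - 41316)*(23576 + 41323) = ((-12 + 321) - 41316)*64899 = (309 - 41316)*64899 = -41007*64899 = -2661313293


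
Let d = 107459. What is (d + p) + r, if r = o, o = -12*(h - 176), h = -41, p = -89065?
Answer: 20998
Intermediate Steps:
o = 2604 (o = -12*(-41 - 176) = -12*(-217) = 2604)
r = 2604
(d + p) + r = (107459 - 89065) + 2604 = 18394 + 2604 = 20998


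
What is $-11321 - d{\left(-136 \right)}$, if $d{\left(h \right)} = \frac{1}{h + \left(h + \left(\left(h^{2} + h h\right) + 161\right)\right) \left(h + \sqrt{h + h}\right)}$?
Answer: $- \frac{1070432886391532}{94552856321} + \frac{37017 i \sqrt{17}}{6429594229828} \approx -11321.0 + 2.3738 \cdot 10^{-8} i$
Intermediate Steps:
$d{\left(h \right)} = \frac{1}{h + \left(h + \sqrt{2} \sqrt{h}\right) \left(161 + h + 2 h^{2}\right)}$ ($d{\left(h \right)} = \frac{1}{h + \left(h + \left(\left(h^{2} + h^{2}\right) + 161\right)\right) \left(h + \sqrt{2 h}\right)} = \frac{1}{h + \left(h + \left(2 h^{2} + 161\right)\right) \left(h + \sqrt{2} \sqrt{h}\right)} = \frac{1}{h + \left(h + \left(161 + 2 h^{2}\right)\right) \left(h + \sqrt{2} \sqrt{h}\right)} = \frac{1}{h + \left(161 + h + 2 h^{2}\right) \left(h + \sqrt{2} \sqrt{h}\right)} = \frac{1}{h + \left(h + \sqrt{2} \sqrt{h}\right) \left(161 + h + 2 h^{2}\right)}$)
$-11321 - d{\left(-136 \right)} = -11321 - \frac{1}{\left(-136\right)^{2} + 2 \left(-136\right)^{3} + 162 \left(-136\right) + \sqrt{2} \left(-136\right)^{\frac{3}{2}} + 2 \sqrt{2} \left(-136\right)^{\frac{5}{2}} + 161 \sqrt{2} \sqrt{-136}} = -11321 - \frac{1}{18496 + 2 \left(-2515456\right) - 22032 + \sqrt{2} \left(- 272 i \sqrt{34}\right) + 2 \sqrt{2} \cdot 36992 i \sqrt{34} + 161 \sqrt{2} \cdot 2 i \sqrt{34}} = -11321 - \frac{1}{18496 - 5030912 - 22032 - 544 i \sqrt{17} + 147968 i \sqrt{17} + 644 i \sqrt{17}} = -11321 - \frac{1}{-5034448 + 148068 i \sqrt{17}}$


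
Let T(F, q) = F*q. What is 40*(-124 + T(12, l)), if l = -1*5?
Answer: -7360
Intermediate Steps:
l = -5
40*(-124 + T(12, l)) = 40*(-124 + 12*(-5)) = 40*(-124 - 60) = 40*(-184) = -7360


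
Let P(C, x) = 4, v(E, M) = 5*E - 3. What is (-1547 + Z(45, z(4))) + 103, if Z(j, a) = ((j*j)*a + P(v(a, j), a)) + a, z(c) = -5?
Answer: -11570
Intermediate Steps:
v(E, M) = -3 + 5*E
Z(j, a) = 4 + a + a*j**2 (Z(j, a) = ((j*j)*a + 4) + a = (j**2*a + 4) + a = (a*j**2 + 4) + a = (4 + a*j**2) + a = 4 + a + a*j**2)
(-1547 + Z(45, z(4))) + 103 = (-1547 + (4 - 5 - 5*45**2)) + 103 = (-1547 + (4 - 5 - 5*2025)) + 103 = (-1547 + (4 - 5 - 10125)) + 103 = (-1547 - 10126) + 103 = -11673 + 103 = -11570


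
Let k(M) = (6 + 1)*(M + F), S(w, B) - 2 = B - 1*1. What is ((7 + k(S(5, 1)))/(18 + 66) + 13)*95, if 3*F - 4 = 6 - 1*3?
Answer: 11495/9 ≈ 1277.2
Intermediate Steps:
F = 7/3 (F = 4/3 + (6 - 1*3)/3 = 4/3 + (6 - 3)/3 = 4/3 + (⅓)*3 = 4/3 + 1 = 7/3 ≈ 2.3333)
S(w, B) = 1 + B (S(w, B) = 2 + (B - 1*1) = 2 + (B - 1) = 2 + (-1 + B) = 1 + B)
k(M) = 49/3 + 7*M (k(M) = (6 + 1)*(M + 7/3) = 7*(7/3 + M) = 49/3 + 7*M)
((7 + k(S(5, 1)))/(18 + 66) + 13)*95 = ((7 + (49/3 + 7*(1 + 1)))/(18 + 66) + 13)*95 = ((7 + (49/3 + 7*2))/84 + 13)*95 = ((7 + (49/3 + 14))*(1/84) + 13)*95 = ((7 + 91/3)*(1/84) + 13)*95 = ((112/3)*(1/84) + 13)*95 = (4/9 + 13)*95 = (121/9)*95 = 11495/9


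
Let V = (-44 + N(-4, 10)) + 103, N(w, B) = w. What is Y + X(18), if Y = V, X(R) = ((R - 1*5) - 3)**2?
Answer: 155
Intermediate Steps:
X(R) = (-8 + R)**2 (X(R) = ((R - 5) - 3)**2 = ((-5 + R) - 3)**2 = (-8 + R)**2)
V = 55 (V = (-44 - 4) + 103 = -48 + 103 = 55)
Y = 55
Y + X(18) = 55 + (-8 + 18)**2 = 55 + 10**2 = 55 + 100 = 155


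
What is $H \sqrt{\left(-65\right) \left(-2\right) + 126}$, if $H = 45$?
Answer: $720$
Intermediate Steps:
$H \sqrt{\left(-65\right) \left(-2\right) + 126} = 45 \sqrt{\left(-65\right) \left(-2\right) + 126} = 45 \sqrt{130 + 126} = 45 \sqrt{256} = 45 \cdot 16 = 720$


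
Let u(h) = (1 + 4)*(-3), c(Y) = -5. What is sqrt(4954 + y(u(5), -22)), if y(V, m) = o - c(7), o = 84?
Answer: 41*sqrt(3) ≈ 71.014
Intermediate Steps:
u(h) = -15 (u(h) = 5*(-3) = -15)
y(V, m) = 89 (y(V, m) = 84 - 1*(-5) = 84 + 5 = 89)
sqrt(4954 + y(u(5), -22)) = sqrt(4954 + 89) = sqrt(5043) = 41*sqrt(3)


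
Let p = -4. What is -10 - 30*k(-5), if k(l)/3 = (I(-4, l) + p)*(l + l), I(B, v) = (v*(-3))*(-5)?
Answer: -71110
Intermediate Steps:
I(B, v) = 15*v (I(B, v) = -3*v*(-5) = 15*v)
k(l) = 6*l*(-4 + 15*l) (k(l) = 3*((15*l - 4)*(l + l)) = 3*((-4 + 15*l)*(2*l)) = 3*(2*l*(-4 + 15*l)) = 6*l*(-4 + 15*l))
-10 - 30*k(-5) = -10 - 180*(-5)*(-4 + 15*(-5)) = -10 - 180*(-5)*(-4 - 75) = -10 - 180*(-5)*(-79) = -10 - 30*2370 = -10 - 71100 = -71110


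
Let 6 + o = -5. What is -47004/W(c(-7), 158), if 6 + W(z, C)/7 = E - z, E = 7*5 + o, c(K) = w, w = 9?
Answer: -15668/21 ≈ -746.10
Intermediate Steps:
o = -11 (o = -6 - 5 = -11)
c(K) = 9
E = 24 (E = 7*5 - 11 = 35 - 11 = 24)
W(z, C) = 126 - 7*z (W(z, C) = -42 + 7*(24 - z) = -42 + (168 - 7*z) = 126 - 7*z)
-47004/W(c(-7), 158) = -47004/(126 - 7*9) = -47004/(126 - 63) = -47004/63 = -47004*1/63 = -15668/21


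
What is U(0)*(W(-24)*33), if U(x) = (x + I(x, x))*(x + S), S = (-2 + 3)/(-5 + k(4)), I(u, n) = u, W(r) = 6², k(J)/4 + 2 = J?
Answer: 0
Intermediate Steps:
k(J) = -8 + 4*J
W(r) = 36
S = ⅓ (S = (-2 + 3)/(-5 + (-8 + 4*4)) = 1/(-5 + (-8 + 16)) = 1/(-5 + 8) = 1/3 = 1*(⅓) = ⅓ ≈ 0.33333)
U(x) = 2*x*(⅓ + x) (U(x) = (x + x)*(x + ⅓) = (2*x)*(⅓ + x) = 2*x*(⅓ + x))
U(0)*(W(-24)*33) = ((⅔)*0*(1 + 3*0))*(36*33) = ((⅔)*0*(1 + 0))*1188 = ((⅔)*0*1)*1188 = 0*1188 = 0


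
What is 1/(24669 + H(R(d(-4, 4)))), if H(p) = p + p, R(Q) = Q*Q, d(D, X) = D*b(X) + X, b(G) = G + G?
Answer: 1/26237 ≈ 3.8114e-5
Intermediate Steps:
b(G) = 2*G
d(D, X) = X + 2*D*X (d(D, X) = D*(2*X) + X = 2*D*X + X = X + 2*D*X)
R(Q) = Q²
H(p) = 2*p
1/(24669 + H(R(d(-4, 4)))) = 1/(24669 + 2*(4*(1 + 2*(-4)))²) = 1/(24669 + 2*(4*(1 - 8))²) = 1/(24669 + 2*(4*(-7))²) = 1/(24669 + 2*(-28)²) = 1/(24669 + 2*784) = 1/(24669 + 1568) = 1/26237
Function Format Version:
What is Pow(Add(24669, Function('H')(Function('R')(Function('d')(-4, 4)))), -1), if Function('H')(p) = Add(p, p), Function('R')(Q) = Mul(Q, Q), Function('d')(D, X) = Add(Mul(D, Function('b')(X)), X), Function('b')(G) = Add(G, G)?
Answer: Rational(1, 26237) ≈ 3.8114e-5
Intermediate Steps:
Function('b')(G) = Mul(2, G)
Function('d')(D, X) = Add(X, Mul(2, D, X)) (Function('d')(D, X) = Add(Mul(D, Mul(2, X)), X) = Add(Mul(2, D, X), X) = Add(X, Mul(2, D, X)))
Function('R')(Q) = Pow(Q, 2)
Function('H')(p) = Mul(2, p)
Pow(Add(24669, Function('H')(Function('R')(Function('d')(-4, 4)))), -1) = Pow(Add(24669, Mul(2, Pow(Mul(4, Add(1, Mul(2, -4))), 2))), -1) = Pow(Add(24669, Mul(2, Pow(Mul(4, Add(1, -8)), 2))), -1) = Pow(Add(24669, Mul(2, Pow(Mul(4, -7), 2))), -1) = Pow(Add(24669, Mul(2, Pow(-28, 2))), -1) = Pow(Add(24669, Mul(2, 784)), -1) = Pow(Add(24669, 1568), -1) = Pow(26237, -1) = Rational(1, 26237)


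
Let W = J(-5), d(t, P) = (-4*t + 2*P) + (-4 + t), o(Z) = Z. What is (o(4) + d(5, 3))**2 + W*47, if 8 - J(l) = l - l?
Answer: 457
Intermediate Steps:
J(l) = 8 (J(l) = 8 - (l - l) = 8 - 1*0 = 8 + 0 = 8)
d(t, P) = -4 - 3*t + 2*P
W = 8
(o(4) + d(5, 3))**2 + W*47 = (4 + (-4 - 3*5 + 2*3))**2 + 8*47 = (4 + (-4 - 15 + 6))**2 + 376 = (4 - 13)**2 + 376 = (-9)**2 + 376 = 81 + 376 = 457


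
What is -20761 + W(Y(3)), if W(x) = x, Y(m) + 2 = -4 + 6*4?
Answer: -20743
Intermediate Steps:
Y(m) = 18 (Y(m) = -2 + (-4 + 6*4) = -2 + (-4 + 24) = -2 + 20 = 18)
-20761 + W(Y(3)) = -20761 + 18 = -20743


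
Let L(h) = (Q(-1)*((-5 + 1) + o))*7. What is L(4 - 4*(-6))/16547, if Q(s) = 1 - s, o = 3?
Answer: -14/16547 ≈ -0.00084607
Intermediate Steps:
L(h) = -14 (L(h) = ((1 - 1*(-1))*((-5 + 1) + 3))*7 = ((1 + 1)*(-4 + 3))*7 = (2*(-1))*7 = -2*7 = -14)
L(4 - 4*(-6))/16547 = -14/16547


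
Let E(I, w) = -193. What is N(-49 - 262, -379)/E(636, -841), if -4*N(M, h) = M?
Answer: -311/772 ≈ -0.40285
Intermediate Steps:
N(M, h) = -M/4
N(-49 - 262, -379)/E(636, -841) = -(-49 - 262)/4/(-193) = -1/4*(-311)*(-1/193) = (311/4)*(-1/193) = -311/772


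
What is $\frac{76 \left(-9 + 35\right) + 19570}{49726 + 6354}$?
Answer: $\frac{10773}{28040} \approx 0.3842$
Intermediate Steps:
$\frac{76 \left(-9 + 35\right) + 19570}{49726 + 6354} = \frac{76 \cdot 26 + 19570}{56080} = \left(1976 + 19570\right) \frac{1}{56080} = 21546 \cdot \frac{1}{56080} = \frac{10773}{28040}$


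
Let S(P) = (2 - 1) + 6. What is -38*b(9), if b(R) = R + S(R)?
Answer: -608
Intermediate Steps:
S(P) = 7 (S(P) = 1 + 6 = 7)
b(R) = 7 + R (b(R) = R + 7 = 7 + R)
-38*b(9) = -38*(7 + 9) = -38*16 = -608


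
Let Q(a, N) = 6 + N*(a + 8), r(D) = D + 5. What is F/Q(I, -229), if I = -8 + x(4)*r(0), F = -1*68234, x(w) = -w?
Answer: -34117/2293 ≈ -14.879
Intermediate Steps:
F = -68234
r(D) = 5 + D
I = -28 (I = -8 + (-1*4)*(5 + 0) = -8 - 4*5 = -8 - 20 = -28)
Q(a, N) = 6 + N*(8 + a)
F/Q(I, -229) = -68234/(6 + 8*(-229) - 229*(-28)) = -68234/(6 - 1832 + 6412) = -68234/4586 = -68234*1/4586 = -34117/2293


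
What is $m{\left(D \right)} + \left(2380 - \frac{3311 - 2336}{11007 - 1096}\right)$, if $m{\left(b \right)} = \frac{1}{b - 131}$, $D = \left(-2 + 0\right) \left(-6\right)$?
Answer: $\frac{165109852}{69377} \approx 2379.9$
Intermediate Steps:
$D = 12$ ($D = \left(-2\right) \left(-6\right) = 12$)
$m{\left(b \right)} = \frac{1}{-131 + b}$
$m{\left(D \right)} + \left(2380 - \frac{3311 - 2336}{11007 - 1096}\right) = \frac{1}{-131 + 12} + \left(2380 - \frac{3311 - 2336}{11007 - 1096}\right) = \frac{1}{-119} + \left(2380 - \frac{975}{9911}\right) = - \frac{1}{119} + \left(2380 - 975 \cdot \frac{1}{9911}\right) = - \frac{1}{119} + \left(2380 - \frac{975}{9911}\right) = - \frac{1}{119} + \frac{23587205}{9911} = \frac{165109852}{69377}$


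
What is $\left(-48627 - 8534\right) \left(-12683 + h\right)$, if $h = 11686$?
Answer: $56989517$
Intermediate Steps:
$\left(-48627 - 8534\right) \left(-12683 + h\right) = \left(-48627 - 8534\right) \left(-12683 + 11686\right) = \left(-57161\right) \left(-997\right) = 56989517$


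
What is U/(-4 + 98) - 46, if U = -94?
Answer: -47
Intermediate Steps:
U/(-4 + 98) - 46 = -94/(-4 + 98) - 46 = -94/94 - 46 = -94*1/94 - 46 = -1 - 46 = -47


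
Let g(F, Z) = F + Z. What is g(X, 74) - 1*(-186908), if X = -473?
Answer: 186509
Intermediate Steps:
g(X, 74) - 1*(-186908) = (-473 + 74) - 1*(-186908) = -399 + 186908 = 186509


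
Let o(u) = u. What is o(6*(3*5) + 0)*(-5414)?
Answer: -487260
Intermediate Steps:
o(6*(3*5) + 0)*(-5414) = (6*(3*5) + 0)*(-5414) = (6*15 + 0)*(-5414) = (90 + 0)*(-5414) = 90*(-5414) = -487260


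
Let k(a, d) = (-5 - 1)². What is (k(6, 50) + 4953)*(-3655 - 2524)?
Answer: -30827031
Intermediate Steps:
k(a, d) = 36 (k(a, d) = (-6)² = 36)
(k(6, 50) + 4953)*(-3655 - 2524) = (36 + 4953)*(-3655 - 2524) = 4989*(-6179) = -30827031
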